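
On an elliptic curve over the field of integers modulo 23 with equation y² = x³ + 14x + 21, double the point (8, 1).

tangent at (8, 1): λ = (3·8² + 14)/(2·1) ≡ 22/2. 2⁻¹ ≡ 12 (mod 23), so λ ≡ 22·12 ≡ 11.
  x = λ² - 8 - 8 = 121 - 16 ≡ 13; y = λ·(8 - 13) - 1 ≡ 13. → (13, 13)

(13, 13)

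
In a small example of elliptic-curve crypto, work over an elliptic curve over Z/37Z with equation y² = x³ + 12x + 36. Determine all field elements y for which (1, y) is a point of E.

7, 30

x³ + 12x + 36 = 49 ≡ 12 (mod 37).
Square roots of 12 mod 37: 7 and 30 (since 7² = 49 ≡ 12).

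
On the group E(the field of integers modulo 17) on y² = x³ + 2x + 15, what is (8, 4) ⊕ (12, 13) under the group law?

(8, 4) + (12, 13). λ = (13 - 4)/(12 - 8) ≡ 9/4 mod 17. 4⁻¹ ≡ 13 (mod 17), so λ ≡ 15.
  x = λ² - 8 - 12 = 225 - 20 ≡ 1; y = λ·(8 - 1) - 4 ≡ 16. → (1, 16)

(1, 16)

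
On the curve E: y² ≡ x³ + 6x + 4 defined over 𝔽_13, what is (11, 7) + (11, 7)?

tangent at (11, 7): λ = (3·11² + 6)/(2·7) ≡ 5/1. 1⁻¹ ≡ 1 (mod 13) since 1·1 = 1 ≡ 1, so λ ≡ 5·1 ≡ 5.
  x = λ² - 11 - 11 = 25 - 22 ≡ 3; y = λ·(11 - 3) - 7 ≡ 7. → (3, 7)

(3, 7)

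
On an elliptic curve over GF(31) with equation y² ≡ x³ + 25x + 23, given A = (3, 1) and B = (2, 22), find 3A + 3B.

(28, 13)

First 3A:
Repeated addition: build up to 3A.
2A: tangent at (3, 1): λ = (3·3² + 25)/(2·1) ≡ 21/2. 2⁻¹ ≡ 16 (mod 31) since 2·16 = 32 ≡ 1, so λ ≡ 21·16 ≡ 26.
  x = λ² - 3 - 3 = 676 - 6 ≡ 19; y = λ·(3 - 19) - 1 ≡ 17. → (19, 17)
3A: (19, 17) + (3, 1). λ = (1 - 17)/(3 - 19) ≡ 15/15 mod 31. 15⁻¹ ≡ 29 (mod 31) since 15·29 = 435 ≡ 1, so λ ≡ 1.
  x = λ² - 19 - 3 = 1 - 22 ≡ 10; y = λ·(19 - 10) - 17 ≡ 23. → (10, 23)
3A = (10, 23).
Next 3B:
Repeated addition: build up to 3B.
2B: tangent at (2, 22): λ = (3·2² + 25)/(2·22) ≡ 6/13. 13⁻¹ ≡ 12 (mod 31), so λ ≡ 6·12 ≡ 10.
  x = λ² - 2 - 2 = 100 - 4 ≡ 3; y = λ·(2 - 3) - 22 ≡ 30. → (3, 30)
3B: (3, 30) + (2, 22). λ = (22 - 30)/(2 - 3) ≡ 23/30 mod 31. 30⁻¹ ≡ 30 (mod 31), so λ ≡ 8.
  x = λ² - 3 - 2 = 64 - 5 ≡ 28; y = λ·(3 - 28) - 30 ≡ 18. → (28, 18)
3B = (28, 18).
Finally 3A + 3B:
(10, 23) + (28, 18). λ = (18 - 23)/(28 - 10) ≡ 26/18 mod 31. 18⁻¹ ≡ 19 (mod 31) since 18·19 = 342 ≡ 1, so λ ≡ 29.
  x = λ² - 10 - 28 = 841 - 38 ≡ 28; y = λ·(10 - 28) - 23 ≡ 13. → (28, 13)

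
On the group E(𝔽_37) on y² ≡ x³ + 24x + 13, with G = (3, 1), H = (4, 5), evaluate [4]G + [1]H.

First 4G:
Repeated addition: build up to 4G.
2G: tangent at (3, 1): λ = (3·3² + 24)/(2·1) ≡ 14/2. 2⁻¹ ≡ 19 (mod 37) since 2·19 = 38 ≡ 1, so λ ≡ 14·19 ≡ 7.
  x = λ² - 3 - 3 = 49 - 6 ≡ 6; y = λ·(3 - 6) - 1 ≡ 15. → (6, 15)
3G: (6, 15) + (3, 1). λ = (1 - 15)/(3 - 6) ≡ 23/34 mod 37. 34⁻¹ ≡ 12 (mod 37), so λ ≡ 17.
  x = λ² - 6 - 3 = 289 - 9 ≡ 21; y = λ·(6 - 21) - 15 ≡ 26. → (21, 26)
4G: (21, 26) + (3, 1). λ = (1 - 26)/(3 - 21) ≡ 12/19 mod 37. 19⁻¹ ≡ 2 (mod 37), so λ ≡ 24.
  x = λ² - 21 - 3 = 576 - 24 ≡ 34; y = λ·(21 - 34) - 26 ≡ 32. → (34, 32)
4G = (34, 32).
Finally 4G + H:
(34, 32) + (4, 5). λ = (5 - 32)/(4 - 34) ≡ 10/7 mod 37. 7⁻¹ ≡ 16 (mod 37) since 7·16 = 112 ≡ 1, so λ ≡ 12.
  x = λ² - 34 - 4 = 144 - 38 ≡ 32; y = λ·(34 - 32) - 32 ≡ 29. → (32, 29)

(32, 29)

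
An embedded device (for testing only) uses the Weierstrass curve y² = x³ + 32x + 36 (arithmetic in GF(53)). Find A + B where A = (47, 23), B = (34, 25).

(47, 23) + (34, 25). λ = (25 - 23)/(34 - 47) ≡ 2/40 mod 53. 40⁻¹ ≡ 4 (mod 53), so λ ≡ 8.
  x = λ² - 47 - 34 = 64 - 81 ≡ 36; y = λ·(47 - 36) - 23 ≡ 12. → (36, 12)

(36, 12)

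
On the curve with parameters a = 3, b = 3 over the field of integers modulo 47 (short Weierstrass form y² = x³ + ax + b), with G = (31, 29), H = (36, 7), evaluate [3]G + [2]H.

First 3G:
Repeated addition: build up to 3G.
2G: tangent at (31, 29): λ = (3·31² + 3)/(2·29) ≡ 19/11. 11⁻¹ ≡ 30 (mod 47) since 11·30 = 330 ≡ 1, so λ ≡ 19·30 ≡ 6.
  x = λ² - 31 - 31 = 36 - 62 ≡ 21; y = λ·(31 - 21) - 29 ≡ 31. → (21, 31)
3G: (21, 31) + (31, 29). λ = (29 - 31)/(31 - 21) ≡ 45/10 mod 47. 10⁻¹ ≡ 33 (mod 47), so λ ≡ 28.
  x = λ² - 21 - 31 = 784 - 52 ≡ 27; y = λ·(21 - 27) - 31 ≡ 36. → (27, 36)
3G = (27, 36).
Next 2H:
Repeated addition: build up to 2H.
2H: tangent at (36, 7): λ = (3·36² + 3)/(2·7) ≡ 37/14. 14⁻¹ ≡ 37 (mod 47) since 14·37 = 518 ≡ 1, so λ ≡ 37·37 ≡ 6.
  x = λ² - 36 - 36 = 36 - 72 ≡ 11; y = λ·(36 - 11) - 7 ≡ 2. → (11, 2)
2H = (11, 2).
Finally 3G + 2H:
(27, 36) + (11, 2). λ = (2 - 36)/(11 - 27) ≡ 13/31 mod 47. 31⁻¹ ≡ 44 (mod 47) since 31·44 = 1364 ≡ 1, so λ ≡ 8.
  x = λ² - 27 - 11 = 64 - 38 ≡ 26; y = λ·(27 - 26) - 36 ≡ 19. → (26, 19)

(26, 19)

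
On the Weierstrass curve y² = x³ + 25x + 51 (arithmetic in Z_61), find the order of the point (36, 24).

2P: tangent at (36, 24): λ = (3·36² + 25)/(2·24) ≡ 9/48. 48⁻¹ ≡ 14 (mod 61), so λ ≡ 9·14 ≡ 4.
  x = λ² - 36 - 36 = 16 - 72 ≡ 5; y = λ·(36 - 5) - 24 ≡ 39. → (5, 39)
3P: (5, 39) + (36, 24). λ = (24 - 39)/(36 - 5) ≡ 46/31 mod 61. 31⁻¹ ≡ 2 (mod 61), so λ ≡ 31.
  x = λ² - 5 - 36 = 961 - 41 ≡ 5; y = λ·(5 - 5) - 39 ≡ 22. → (5, 22)
4P: (5, 22) + (36, 24). λ = (24 - 22)/(36 - 5) ≡ 2/31 mod 61. 31⁻¹ ≡ 2 (mod 61) since 31·2 = 62 ≡ 1, so λ ≡ 4.
  x = λ² - 5 - 36 = 16 - 41 ≡ 36; y = λ·(5 - 36) - 22 ≡ 37. → (36, 37)
5P: (36, 37) + (36, 24): same x and y₁ ≡ -y₂, so the sum is ∞.
5P = ∞, so the order is 5.

5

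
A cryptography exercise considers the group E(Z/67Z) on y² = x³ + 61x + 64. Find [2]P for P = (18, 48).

tangent at (18, 48): λ = (3·18² + 61)/(2·48) ≡ 28/29. 29⁻¹ ≡ 37 (mod 67) since 29·37 = 1073 ≡ 1, so λ ≡ 28·37 ≡ 31.
  x = λ² - 18 - 18 = 961 - 36 ≡ 54; y = λ·(18 - 54) - 48 ≡ 42. → (54, 42)

(54, 42)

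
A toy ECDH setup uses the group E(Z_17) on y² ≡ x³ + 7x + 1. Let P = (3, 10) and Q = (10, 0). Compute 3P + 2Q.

(5, 12)

First 3P:
Repeated addition: build up to 3P.
2P: tangent at (3, 10): λ = (3·3² + 7)/(2·10) ≡ 0/3. 3⁻¹ ≡ 6 (mod 17), so λ ≡ 0·6 ≡ 0.
  x = λ² - 3 - 3 = 0 - 6 ≡ 11; y = λ·(3 - 11) - 10 ≡ 7. → (11, 7)
3P: (11, 7) + (3, 10). λ = (10 - 7)/(3 - 11) ≡ 3/9 mod 17. 9⁻¹ ≡ 2 (mod 17) since 9·2 = 18 ≡ 1, so λ ≡ 6.
  x = λ² - 11 - 3 = 36 - 14 ≡ 5; y = λ·(11 - 5) - 7 ≡ 12. → (5, 12)
3P = (5, 12).
Next 2Q:
Repeated addition: build up to 2Q.
2Q: (10, 0) + (10, 0): same x and y₁ ≡ -y₂, so the sum is ∞.
2Q = ∞.
Finally 3P + 2Q:
(5, 12) + ∞ = (5, 12) (identity).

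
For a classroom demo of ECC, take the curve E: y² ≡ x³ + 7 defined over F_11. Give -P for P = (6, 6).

-(6, 6) = (6, -6 mod 11) = (6, 5).

(6, 5)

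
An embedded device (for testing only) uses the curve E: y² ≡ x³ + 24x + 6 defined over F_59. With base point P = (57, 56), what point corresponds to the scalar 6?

Double-and-add on 6 = (110)₂. Start with P = (57, 56) for the leading 1-bit.
double: tangent at (57, 56): λ = (3·57² + 24)/(2·56) ≡ 36/53. 53⁻¹ ≡ 49 (mod 59), so λ ≡ 36·49 ≡ 53.
  x = λ² - 57 - 57 = 2809 - 114 ≡ 40; y = λ·(57 - 40) - 56 ≡ 19. → (40, 19)
add P: (40, 19) + (57, 56). λ = (56 - 19)/(57 - 40) ≡ 37/17 mod 59. 17⁻¹ ≡ 7 (mod 59), so λ ≡ 23.
  x = λ² - 40 - 57 = 529 - 97 ≡ 19; y = λ·(40 - 19) - 19 ≡ 51. → (19, 51)
double: tangent at (19, 51): λ = (3·19² + 24)/(2·51) ≡ 45/43. 43⁻¹ ≡ 11 (mod 59) since 43·11 = 473 ≡ 1, so λ ≡ 45·11 ≡ 23.
  x = λ² - 19 - 19 = 529 - 38 ≡ 19; y = λ·(19 - 19) - 51 ≡ 8. → (19, 8)

(19, 8)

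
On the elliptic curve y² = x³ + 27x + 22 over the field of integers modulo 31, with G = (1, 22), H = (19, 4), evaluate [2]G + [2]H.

(4, 16)

First 2G:
Repeated addition: build up to 2G.
2G: tangent at (1, 22): λ = (3·1² + 27)/(2·22) ≡ 30/13. 13⁻¹ ≡ 12 (mod 31) since 13·12 = 156 ≡ 1, so λ ≡ 30·12 ≡ 19.
  x = λ² - 1 - 1 = 361 - 2 ≡ 18; y = λ·(1 - 18) - 22 ≡ 27. → (18, 27)
2G = (18, 27).
Next 2H:
Repeated addition: build up to 2H.
2H: tangent at (19, 4): λ = (3·19² + 27)/(2·4) ≡ 25/8. 8⁻¹ ≡ 4 (mod 31), so λ ≡ 25·4 ≡ 7.
  x = λ² - 19 - 19 = 49 - 38 ≡ 11; y = λ·(19 - 11) - 4 ≡ 21. → (11, 21)
2H = (11, 21).
Finally 2G + 2H:
(18, 27) + (11, 21). λ = (21 - 27)/(11 - 18) ≡ 25/24 mod 31. 24⁻¹ ≡ 22 (mod 31), so λ ≡ 23.
  x = λ² - 18 - 11 = 529 - 29 ≡ 4; y = λ·(18 - 4) - 27 ≡ 16. → (4, 16)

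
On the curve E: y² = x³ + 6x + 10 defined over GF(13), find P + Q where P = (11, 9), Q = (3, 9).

(12, 4)

(11, 9) + (3, 9). λ = (9 - 9)/(3 - 11) ≡ 0/5 mod 13. 5⁻¹ ≡ 8 (mod 13) since 5·8 = 40 ≡ 1, so λ ≡ 0.
  x = λ² - 11 - 3 = 0 - 14 ≡ 12; y = λ·(11 - 12) - 9 ≡ 4. → (12, 4)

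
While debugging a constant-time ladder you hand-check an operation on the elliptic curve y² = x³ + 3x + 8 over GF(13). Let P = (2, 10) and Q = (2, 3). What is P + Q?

The two points share x = 2 and their y-coordinates satisfy 10 + 3 ≡ 0 (mod 13), so they are inverses. Their sum is ∞.

O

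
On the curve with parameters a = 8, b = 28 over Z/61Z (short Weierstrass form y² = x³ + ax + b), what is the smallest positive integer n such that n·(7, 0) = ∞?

2P: (7, 0) + (7, 0): same x and y₁ ≡ -y₂, so the sum is ∞.
2P = ∞, so the order is 2.

2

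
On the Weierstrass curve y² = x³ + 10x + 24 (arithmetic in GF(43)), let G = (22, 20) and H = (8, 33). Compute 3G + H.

(26, 12)

First 3G:
Repeated addition: build up to 3G.
2G: tangent at (22, 20): λ = (3·22² + 10)/(2·20) ≡ 0/40. 40⁻¹ ≡ 14 (mod 43) since 40·14 = 560 ≡ 1, so λ ≡ 0·14 ≡ 0.
  x = λ² - 22 - 22 = 0 - 44 ≡ 42; y = λ·(22 - 42) - 20 ≡ 23. → (42, 23)
3G: (42, 23) + (22, 20). λ = (20 - 23)/(22 - 42) ≡ 40/23 mod 43. 23⁻¹ ≡ 15 (mod 43) since 23·15 = 345 ≡ 1, so λ ≡ 41.
  x = λ² - 42 - 22 = 1681 - 64 ≡ 26; y = λ·(42 - 26) - 23 ≡ 31. → (26, 31)
3G = (26, 31).
Finally 3G + H:
(26, 31) + (8, 33). λ = (33 - 31)/(8 - 26) ≡ 2/25 mod 43. 25⁻¹ ≡ 31 (mod 43) since 25·31 = 775 ≡ 1, so λ ≡ 19.
  x = λ² - 26 - 8 = 361 - 34 ≡ 26; y = λ·(26 - 26) - 31 ≡ 12. → (26, 12)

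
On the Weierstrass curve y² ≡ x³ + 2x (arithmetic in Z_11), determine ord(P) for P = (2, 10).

2P: tangent at (2, 10): λ = (3·2² + 2)/(2·10) ≡ 3/9. 9⁻¹ ≡ 5 (mod 11), so λ ≡ 3·5 ≡ 4.
  x = λ² - 2 - 2 = 16 - 4 ≡ 1; y = λ·(2 - 1) - 10 ≡ 5. → (1, 5)
3P: (1, 5) + (2, 10). λ = (10 - 5)/(2 - 1) ≡ 5/1 mod 11. 1⁻¹ ≡ 1 (mod 11), so λ ≡ 5.
  x = λ² - 1 - 2 = 25 - 3 ≡ 0; y = λ·(1 - 0) - 5 ≡ 0. → (0, 0)
4P: (0, 0) + (2, 10). λ = (10 - 0)/(2 - 0) ≡ 10/2 mod 11. 2⁻¹ ≡ 6 (mod 11) since 2·6 = 12 ≡ 1, so λ ≡ 5.
  x = λ² - 0 - 2 = 25 - 2 ≡ 1; y = λ·(0 - 1) - 0 ≡ 6. → (1, 6)
5P: (1, 6) + (2, 10). λ = (10 - 6)/(2 - 1) ≡ 4/1 mod 11. 1⁻¹ ≡ 1 (mod 11) since 1·1 = 1 ≡ 1, so λ ≡ 4.
  x = λ² - 1 - 2 = 16 - 3 ≡ 2; y = λ·(1 - 2) - 6 ≡ 1. → (2, 1)
6P: (2, 1) + (2, 10): same x and y₁ ≡ -y₂, so the sum is O.
6P = O, so the order is 6.

6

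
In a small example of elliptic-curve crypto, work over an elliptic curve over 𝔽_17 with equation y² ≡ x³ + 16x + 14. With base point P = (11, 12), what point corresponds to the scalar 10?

(12, 8)

Double-and-add on 10 = (1010)₂. Start with P = (11, 12) for the leading 1-bit.
double: tangent at (11, 12): λ = (3·11² + 16)/(2·12) ≡ 5/7. 7⁻¹ ≡ 5 (mod 17), so λ ≡ 5·5 ≡ 8.
  x = λ² - 11 - 11 = 64 - 22 ≡ 8; y = λ·(11 - 8) - 12 ≡ 12. → (8, 12)
double: tangent at (8, 12): λ = (3·8² + 16)/(2·12) ≡ 4/7. 7⁻¹ ≡ 5 (mod 17) since 7·5 = 35 ≡ 1, so λ ≡ 4·5 ≡ 3.
  x = λ² - 8 - 8 = 9 - 16 ≡ 10; y = λ·(8 - 10) - 12 ≡ 16. → (10, 16)
add P: (10, 16) + (11, 12). λ = (12 - 16)/(11 - 10) ≡ 13/1 mod 17. 1⁻¹ ≡ 1 (mod 17), so λ ≡ 13.
  x = λ² - 10 - 11 = 169 - 21 ≡ 12; y = λ·(10 - 12) - 16 ≡ 9. → (12, 9)
double: tangent at (12, 9): λ = (3·12² + 16)/(2·9) ≡ 6/1. 1⁻¹ ≡ 1 (mod 17) since 1·1 = 1 ≡ 1, so λ ≡ 6·1 ≡ 6.
  x = λ² - 12 - 12 = 36 - 24 ≡ 12; y = λ·(12 - 12) - 9 ≡ 8. → (12, 8)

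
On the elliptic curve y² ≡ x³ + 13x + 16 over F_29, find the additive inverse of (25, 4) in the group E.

(25, 25)

-(25, 4) = (25, -4 mod 29) = (25, 25).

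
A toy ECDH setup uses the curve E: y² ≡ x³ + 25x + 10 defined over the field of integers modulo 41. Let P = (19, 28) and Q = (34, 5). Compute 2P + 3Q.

First 2P:
Repeated addition: build up to 2P.
2P: tangent at (19, 28): λ = (3·19² + 25)/(2·28) ≡ 1/15. 15⁻¹ ≡ 11 (mod 41), so λ ≡ 1·11 ≡ 11.
  x = λ² - 19 - 19 = 121 - 38 ≡ 1; y = λ·(19 - 1) - 28 ≡ 6. → (1, 6)
2P = (1, 6).
Next 3Q:
Repeated addition: build up to 3Q.
2Q: tangent at (34, 5): λ = (3·34² + 25)/(2·5) ≡ 8/10. 10⁻¹ ≡ 37 (mod 41) since 10·37 = 370 ≡ 1, so λ ≡ 8·37 ≡ 9.
  x = λ² - 34 - 34 = 81 - 68 ≡ 13; y = λ·(34 - 13) - 5 ≡ 20. → (13, 20)
3Q: (13, 20) + (34, 5). λ = (5 - 20)/(34 - 13) ≡ 26/21 mod 41. 21⁻¹ ≡ 2 (mod 41) since 21·2 = 42 ≡ 1, so λ ≡ 11.
  x = λ² - 13 - 34 = 121 - 47 ≡ 33; y = λ·(13 - 33) - 20 ≡ 6. → (33, 6)
3Q = (33, 6).
Finally 2P + 3Q:
(1, 6) + (33, 6). λ = (6 - 6)/(33 - 1) ≡ 0/32 mod 41. 32⁻¹ ≡ 9 (mod 41), so λ ≡ 0.
  x = λ² - 1 - 33 = 0 - 34 ≡ 7; y = λ·(1 - 7) - 6 ≡ 35. → (7, 35)

(7, 35)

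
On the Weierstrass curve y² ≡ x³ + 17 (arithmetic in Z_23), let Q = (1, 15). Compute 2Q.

tangent at (1, 15): λ = (3·1² + 0)/(2·15) ≡ 3/7. 7⁻¹ ≡ 10 (mod 23) since 7·10 = 70 ≡ 1, so λ ≡ 3·10 ≡ 7.
  x = λ² - 1 - 1 = 49 - 2 ≡ 1; y = λ·(1 - 1) - 15 ≡ 8. → (1, 8)

(1, 8)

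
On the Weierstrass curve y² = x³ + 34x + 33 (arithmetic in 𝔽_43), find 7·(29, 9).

(29, 34)

Write P = (29, 9).
Double-and-add on 7 = (111)₂. Start with P = (29, 9) for the leading 1-bit.
double: tangent at (29, 9): λ = (3·29² + 34)/(2·9) ≡ 20/18. 18⁻¹ ≡ 12 (mod 43), so λ ≡ 20·12 ≡ 25.
  x = λ² - 29 - 29 = 625 - 58 ≡ 8; y = λ·(29 - 8) - 9 ≡ 0. → (8, 0)
add P: (8, 0) + (29, 9). λ = (9 - 0)/(29 - 8) ≡ 9/21 mod 43. 21⁻¹ ≡ 41 (mod 43) since 21·41 = 861 ≡ 1, so λ ≡ 25.
  x = λ² - 8 - 29 = 625 - 37 ≡ 29; y = λ·(8 - 29) - 0 ≡ 34. → (29, 34)
double: tangent at (29, 34): λ = (3·29² + 34)/(2·34) ≡ 20/25. 25⁻¹ ≡ 31 (mod 43) since 25·31 = 775 ≡ 1, so λ ≡ 20·31 ≡ 18.
  x = λ² - 29 - 29 = 324 - 58 ≡ 8; y = λ·(29 - 8) - 34 ≡ 0. → (8, 0)
add P: (8, 0) + (29, 9). λ = (9 - 0)/(29 - 8) ≡ 9/21 mod 43. 21⁻¹ ≡ 41 (mod 43), so λ ≡ 25.
  x = λ² - 8 - 29 = 625 - 37 ≡ 29; y = λ·(8 - 29) - 0 ≡ 34. → (29, 34)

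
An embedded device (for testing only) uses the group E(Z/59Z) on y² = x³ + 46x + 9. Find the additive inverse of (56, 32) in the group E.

-(56, 32) = (56, -32 mod 59) = (56, 27).

(56, 27)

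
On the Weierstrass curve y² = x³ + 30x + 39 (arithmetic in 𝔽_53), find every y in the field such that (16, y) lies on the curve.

2, 51

x³ + 30x + 39 = 4615 ≡ 4 (mod 53).
Square roots of 4 mod 53: 2 and 51 (since 2² = 4 ≡ 4).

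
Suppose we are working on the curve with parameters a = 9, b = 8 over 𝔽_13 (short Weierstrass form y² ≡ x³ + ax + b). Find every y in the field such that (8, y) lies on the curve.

none

x³ + 9x + 8 = 592 ≡ 7 (mod 13).
7 is a non-residue mod 13; no y exists.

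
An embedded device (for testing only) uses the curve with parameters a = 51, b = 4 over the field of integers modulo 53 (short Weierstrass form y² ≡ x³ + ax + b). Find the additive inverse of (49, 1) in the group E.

(49, 52)

-(49, 1) = (49, -1 mod 53) = (49, 52).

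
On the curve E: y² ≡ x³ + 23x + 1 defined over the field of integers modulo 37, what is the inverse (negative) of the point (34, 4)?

-(34, 4) = (34, -4 mod 37) = (34, 33).

(34, 33)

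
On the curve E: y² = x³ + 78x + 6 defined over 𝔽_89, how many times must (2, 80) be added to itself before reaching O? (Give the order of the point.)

5

2P: tangent at (2, 80): λ = (3·2² + 78)/(2·80) ≡ 1/71. 71⁻¹ ≡ 84 (mod 89), so λ ≡ 1·84 ≡ 84.
  x = λ² - 2 - 2 = 7056 - 4 ≡ 21; y = λ·(2 - 21) - 80 ≡ 15. → (21, 15)
3P: (21, 15) + (2, 80). λ = (80 - 15)/(2 - 21) ≡ 65/70 mod 89. 70⁻¹ ≡ 14 (mod 89) since 70·14 = 980 ≡ 1, so λ ≡ 20.
  x = λ² - 21 - 2 = 400 - 23 ≡ 21; y = λ·(21 - 21) - 15 ≡ 74. → (21, 74)
4P: (21, 74) + (2, 80). λ = (80 - 74)/(2 - 21) ≡ 6/70 mod 89. 70⁻¹ ≡ 14 (mod 89), so λ ≡ 84.
  x = λ² - 21 - 2 = 7056 - 23 ≡ 2; y = λ·(21 - 2) - 74 ≡ 9. → (2, 9)
5P: (2, 9) + (2, 80): same x and y₁ ≡ -y₂, so the sum is O.
5P = O, so the order is 5.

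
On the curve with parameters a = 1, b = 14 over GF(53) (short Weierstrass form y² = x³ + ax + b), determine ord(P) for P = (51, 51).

3

2P: tangent at (51, 51): λ = (3·51² + 1)/(2·51) ≡ 13/49. 49⁻¹ ≡ 13 (mod 53) since 49·13 = 637 ≡ 1, so λ ≡ 13·13 ≡ 10.
  x = λ² - 51 - 51 = 100 - 102 ≡ 51; y = λ·(51 - 51) - 51 ≡ 2. → (51, 2)
3P: (51, 2) + (51, 51): same x and y₁ ≡ -y₂, so the sum is the point at infinity.
3P = the point at infinity, so the order is 3.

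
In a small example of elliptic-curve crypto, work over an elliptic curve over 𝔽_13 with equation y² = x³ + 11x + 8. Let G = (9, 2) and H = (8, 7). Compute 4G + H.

(3, 4)

First 4G:
Repeated addition: build up to 4G.
2G: tangent at (9, 2): λ = (3·9² + 11)/(2·2) ≡ 7/4. 4⁻¹ ≡ 10 (mod 13) since 4·10 = 40 ≡ 1, so λ ≡ 7·10 ≡ 5.
  x = λ² - 9 - 9 = 25 - 18 ≡ 7; y = λ·(9 - 7) - 2 ≡ 8. → (7, 8)
3G: (7, 8) + (9, 2). λ = (2 - 8)/(9 - 7) ≡ 7/2 mod 13. 2⁻¹ ≡ 7 (mod 13), so λ ≡ 10.
  x = λ² - 7 - 9 = 100 - 16 ≡ 6; y = λ·(7 - 6) - 8 ≡ 2. → (6, 2)
4G: (6, 2) + (9, 2). λ = (2 - 2)/(9 - 6) ≡ 0/3 mod 13. 3⁻¹ ≡ 9 (mod 13), so λ ≡ 0.
  x = λ² - 6 - 9 = 0 - 15 ≡ 11; y = λ·(6 - 11) - 2 ≡ 11. → (11, 11)
4G = (11, 11).
Finally 4G + H:
(11, 11) + (8, 7). λ = (7 - 11)/(8 - 11) ≡ 9/10 mod 13. 10⁻¹ ≡ 4 (mod 13), so λ ≡ 10.
  x = λ² - 11 - 8 = 100 - 19 ≡ 3; y = λ·(11 - 3) - 11 ≡ 4. → (3, 4)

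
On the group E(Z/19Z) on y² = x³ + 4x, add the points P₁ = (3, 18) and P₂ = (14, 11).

(9, 10)

(3, 18) + (14, 11). λ = (11 - 18)/(14 - 3) ≡ 12/11 mod 19. 11⁻¹ ≡ 7 (mod 19), so λ ≡ 8.
  x = λ² - 3 - 14 = 64 - 17 ≡ 9; y = λ·(3 - 9) - 18 ≡ 10. → (9, 10)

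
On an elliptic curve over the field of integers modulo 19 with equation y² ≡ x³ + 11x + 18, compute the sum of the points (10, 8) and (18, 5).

(10, 8) + (18, 5). λ = (5 - 8)/(18 - 10) ≡ 16/8 mod 19. 8⁻¹ ≡ 12 (mod 19) since 8·12 = 96 ≡ 1, so λ ≡ 2.
  x = λ² - 10 - 18 = 4 - 28 ≡ 14; y = λ·(10 - 14) - 8 ≡ 3. → (14, 3)

(14, 3)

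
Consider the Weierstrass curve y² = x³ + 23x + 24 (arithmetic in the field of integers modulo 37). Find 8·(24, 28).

(24, 9)

Write G = (24, 28).
Double-and-add on 8 = (1000)₂. Start with G = (24, 28) for the leading 1-bit.
double: tangent at (24, 28): λ = (3·24² + 23)/(2·28) ≡ 12/19. 19⁻¹ ≡ 2 (mod 37), so λ ≡ 12·2 ≡ 24.
  x = λ² - 24 - 24 = 576 - 48 ≡ 10; y = λ·(24 - 10) - 28 ≡ 12. → (10, 12)
double: tangent at (10, 12): λ = (3·10² + 23)/(2·12) ≡ 27/24. 24⁻¹ ≡ 17 (mod 37) since 24·17 = 408 ≡ 1, so λ ≡ 27·17 ≡ 15.
  x = λ² - 10 - 10 = 225 - 20 ≡ 20; y = λ·(10 - 20) - 12 ≡ 23. → (20, 23)
double: tangent at (20, 23): λ = (3·20² + 23)/(2·23) ≡ 2/9. 9⁻¹ ≡ 33 (mod 37), so λ ≡ 2·33 ≡ 29.
  x = λ² - 20 - 20 = 841 - 40 ≡ 24; y = λ·(20 - 24) - 23 ≡ 9. → (24, 9)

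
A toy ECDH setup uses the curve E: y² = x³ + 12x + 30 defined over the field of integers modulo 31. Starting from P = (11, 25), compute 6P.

O

Repeated addition: build up to 6P.
2P: tangent at (11, 25): λ = (3·11² + 12)/(2·25) ≡ 3/19. 19⁻¹ ≡ 18 (mod 31), so λ ≡ 3·18 ≡ 23.
  x = λ² - 11 - 11 = 529 - 22 ≡ 11; y = λ·(11 - 11) - 25 ≡ 6. → (11, 6)
3P: (11, 6) + (11, 25): same x and y₁ ≡ -y₂, so the sum is O.
4P: O + (11, 25) = (11, 25) (identity).
5P: tangent at (11, 25): λ = (3·11² + 12)/(2·25) ≡ 3/19. 19⁻¹ ≡ 18 (mod 31) since 19·18 = 342 ≡ 1, so λ ≡ 3·18 ≡ 23.
  x = λ² - 11 - 11 = 529 - 22 ≡ 11; y = λ·(11 - 11) - 25 ≡ 6. → (11, 6)
6P: (11, 6) + (11, 25): same x and y₁ ≡ -y₂, so the sum is O.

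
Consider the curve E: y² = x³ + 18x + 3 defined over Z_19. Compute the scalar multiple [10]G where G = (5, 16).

Repeated addition: build up to 10G.
2G: tangent at (5, 16): λ = (3·5² + 18)/(2·16) ≡ 17/13. 13⁻¹ ≡ 3 (mod 19), so λ ≡ 17·3 ≡ 13.
  x = λ² - 5 - 5 = 169 - 10 ≡ 7; y = λ·(5 - 7) - 16 ≡ 15. → (7, 15)
3G: (7, 15) + (5, 16). λ = (16 - 15)/(5 - 7) ≡ 1/17 mod 19. 17⁻¹ ≡ 9 (mod 19), so λ ≡ 9.
  x = λ² - 7 - 5 = 81 - 12 ≡ 12; y = λ·(7 - 12) - 15 ≡ 16. → (12, 16)
4G: (12, 16) + (5, 16). λ = (16 - 16)/(5 - 12) ≡ 0/12 mod 19. 12⁻¹ ≡ 8 (mod 19), so λ ≡ 0.
  x = λ² - 12 - 5 = 0 - 17 ≡ 2; y = λ·(12 - 2) - 16 ≡ 3. → (2, 3)
5G: (2, 3) + (5, 16). λ = (16 - 3)/(5 - 2) ≡ 13/3 mod 19. 3⁻¹ ≡ 13 (mod 19), so λ ≡ 17.
  x = λ² - 2 - 5 = 289 - 7 ≡ 16; y = λ·(2 - 16) - 3 ≡ 6. → (16, 6)
6G: (16, 6) + (5, 16). λ = (16 - 6)/(5 - 16) ≡ 10/8 mod 19. 8⁻¹ ≡ 12 (mod 19), so λ ≡ 6.
  x = λ² - 16 - 5 = 36 - 21 ≡ 15; y = λ·(16 - 15) - 6 ≡ 0. → (15, 0)
7G: (15, 0) + (5, 16). λ = (16 - 0)/(5 - 15) ≡ 16/9 mod 19. 9⁻¹ ≡ 17 (mod 19) since 9·17 = 153 ≡ 1, so λ ≡ 6.
  x = λ² - 15 - 5 = 36 - 20 ≡ 16; y = λ·(15 - 16) - 0 ≡ 13. → (16, 13)
8G: (16, 13) + (5, 16). λ = (16 - 13)/(5 - 16) ≡ 3/8 mod 19. 8⁻¹ ≡ 12 (mod 19) since 8·12 = 96 ≡ 1, so λ ≡ 17.
  x = λ² - 16 - 5 = 289 - 21 ≡ 2; y = λ·(16 - 2) - 13 ≡ 16. → (2, 16)
9G: (2, 16) + (5, 16). λ = (16 - 16)/(5 - 2) ≡ 0/3 mod 19. 3⁻¹ ≡ 13 (mod 19), so λ ≡ 0.
  x = λ² - 2 - 5 = 0 - 7 ≡ 12; y = λ·(2 - 12) - 16 ≡ 3. → (12, 3)
10G: (12, 3) + (5, 16). λ = (16 - 3)/(5 - 12) ≡ 13/12 mod 19. 12⁻¹ ≡ 8 (mod 19), so λ ≡ 9.
  x = λ² - 12 - 5 = 81 - 17 ≡ 7; y = λ·(12 - 7) - 3 ≡ 4. → (7, 4)

(7, 4)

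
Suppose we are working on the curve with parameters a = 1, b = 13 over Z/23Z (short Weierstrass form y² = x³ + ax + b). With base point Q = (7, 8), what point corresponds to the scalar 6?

(20, 11)

Double-and-add on 6 = (110)₂. Start with Q = (7, 8) for the leading 1-bit.
double: tangent at (7, 8): λ = (3·7² + 1)/(2·8) ≡ 10/16. 16⁻¹ ≡ 13 (mod 23), so λ ≡ 10·13 ≡ 15.
  x = λ² - 7 - 7 = 225 - 14 ≡ 4; y = λ·(7 - 4) - 8 ≡ 14. → (4, 14)
add Q: (4, 14) + (7, 8). λ = (8 - 14)/(7 - 4) ≡ 17/3 mod 23. 3⁻¹ ≡ 8 (mod 23), so λ ≡ 21.
  x = λ² - 4 - 7 = 441 - 11 ≡ 16; y = λ·(4 - 16) - 14 ≡ 10. → (16, 10)
double: tangent at (16, 10): λ = (3·16² + 1)/(2·10) ≡ 10/20. 20⁻¹ ≡ 15 (mod 23), so λ ≡ 10·15 ≡ 12.
  x = λ² - 16 - 16 = 144 - 32 ≡ 20; y = λ·(16 - 20) - 10 ≡ 11. → (20, 11)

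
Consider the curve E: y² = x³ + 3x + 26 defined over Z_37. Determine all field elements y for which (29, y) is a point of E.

none

x³ + 3x + 26 = 24502 ≡ 8 (mod 37).
8 is a non-residue mod 37; no y exists.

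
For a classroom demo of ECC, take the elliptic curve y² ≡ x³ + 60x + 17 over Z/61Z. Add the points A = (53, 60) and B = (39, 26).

(11, 42)

(53, 60) + (39, 26). λ = (26 - 60)/(39 - 53) ≡ 27/47 mod 61. 47⁻¹ ≡ 13 (mod 61), so λ ≡ 46.
  x = λ² - 53 - 39 = 2116 - 92 ≡ 11; y = λ·(53 - 11) - 60 ≡ 42. → (11, 42)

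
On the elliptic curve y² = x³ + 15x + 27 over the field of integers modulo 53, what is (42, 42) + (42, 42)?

tangent at (42, 42): λ = (3·42² + 15)/(2·42) ≡ 7/31. 31⁻¹ ≡ 12 (mod 53), so λ ≡ 7·12 ≡ 31.
  x = λ² - 42 - 42 = 961 - 84 ≡ 29; y = λ·(42 - 29) - 42 ≡ 43. → (29, 43)

(29, 43)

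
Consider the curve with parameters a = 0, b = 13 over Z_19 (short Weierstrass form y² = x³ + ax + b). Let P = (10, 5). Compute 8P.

Repeated addition: build up to 8P.
2P: tangent at (10, 5): λ = (3·10² + 0)/(2·5) ≡ 15/10. 10⁻¹ ≡ 2 (mod 19), so λ ≡ 15·2 ≡ 11.
  x = λ² - 10 - 10 = 121 - 20 ≡ 6; y = λ·(10 - 6) - 5 ≡ 1. → (6, 1)
3P: (6, 1) + (10, 5). λ = (5 - 1)/(10 - 6) ≡ 4/4 mod 19. 4⁻¹ ≡ 5 (mod 19), so λ ≡ 1.
  x = λ² - 6 - 10 = 1 - 16 ≡ 4; y = λ·(6 - 4) - 1 ≡ 1. → (4, 1)
4P: (4, 1) + (10, 5). λ = (5 - 1)/(10 - 4) ≡ 4/6 mod 19. 6⁻¹ ≡ 16 (mod 19) since 6·16 = 96 ≡ 1, so λ ≡ 7.
  x = λ² - 4 - 10 = 49 - 14 ≡ 16; y = λ·(4 - 16) - 1 ≡ 10. → (16, 10)
5P: (16, 10) + (10, 5). λ = (5 - 10)/(10 - 16) ≡ 14/13 mod 19. 13⁻¹ ≡ 3 (mod 19), so λ ≡ 4.
  x = λ² - 16 - 10 = 16 - 26 ≡ 9; y = λ·(16 - 9) - 10 ≡ 18. → (9, 18)
6P: (9, 18) + (10, 5). λ = (5 - 18)/(10 - 9) ≡ 6/1 mod 19. 1⁻¹ ≡ 1 (mod 19), so λ ≡ 6.
  x = λ² - 9 - 10 = 36 - 19 ≡ 17; y = λ·(9 - 17) - 18 ≡ 10. → (17, 10)
7P: (17, 10) + (10, 5). λ = (5 - 10)/(10 - 17) ≡ 14/12 mod 19. 12⁻¹ ≡ 8 (mod 19), so λ ≡ 17.
  x = λ² - 17 - 10 = 289 - 27 ≡ 15; y = λ·(17 - 15) - 10 ≡ 5. → (15, 5)
8P: (15, 5) + (10, 5). λ = (5 - 5)/(10 - 15) ≡ 0/14 mod 19. 14⁻¹ ≡ 15 (mod 19), so λ ≡ 0.
  x = λ² - 15 - 10 = 0 - 25 ≡ 13; y = λ·(15 - 13) - 5 ≡ 14. → (13, 14)

(13, 14)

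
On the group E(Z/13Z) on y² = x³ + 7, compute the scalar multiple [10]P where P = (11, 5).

Repeated addition: build up to 10P.
2P: tangent at (11, 5): λ = (3·11² + 0)/(2·5) ≡ 12/10. 10⁻¹ ≡ 4 (mod 13), so λ ≡ 12·4 ≡ 9.
  x = λ² - 11 - 11 = 81 - 22 ≡ 7; y = λ·(11 - 7) - 5 ≡ 5. → (7, 5)
3P: (7, 5) + (11, 5). λ = (5 - 5)/(11 - 7) ≡ 0/4 mod 13. 4⁻¹ ≡ 10 (mod 13) since 4·10 = 40 ≡ 1, so λ ≡ 0.
  x = λ² - 7 - 11 = 0 - 18 ≡ 8; y = λ·(7 - 8) - 5 ≡ 8. → (8, 8)
4P: (8, 8) + (11, 5). λ = (5 - 8)/(11 - 8) ≡ 10/3 mod 13. 3⁻¹ ≡ 9 (mod 13), so λ ≡ 12.
  x = λ² - 8 - 11 = 144 - 19 ≡ 8; y = λ·(8 - 8) - 8 ≡ 5. → (8, 5)
5P: (8, 5) + (11, 5). λ = (5 - 5)/(11 - 8) ≡ 0/3 mod 13. 3⁻¹ ≡ 9 (mod 13) since 3·9 = 27 ≡ 1, so λ ≡ 0.
  x = λ² - 8 - 11 = 0 - 19 ≡ 7; y = λ·(8 - 7) - 5 ≡ 8. → (7, 8)
6P: (7, 8) + (11, 5). λ = (5 - 8)/(11 - 7) ≡ 10/4 mod 13. 4⁻¹ ≡ 10 (mod 13), so λ ≡ 9.
  x = λ² - 7 - 11 = 81 - 18 ≡ 11; y = λ·(7 - 11) - 8 ≡ 8. → (11, 8)
7P: (11, 8) + (11, 5): same x and y₁ ≡ -y₂, so the sum is O.
8P: O + (11, 5) = (11, 5) (identity).
9P: tangent at (11, 5): λ = (3·11² + 0)/(2·5) ≡ 12/10. 10⁻¹ ≡ 4 (mod 13), so λ ≡ 12·4 ≡ 9.
  x = λ² - 11 - 11 = 81 - 22 ≡ 7; y = λ·(11 - 7) - 5 ≡ 5. → (7, 5)
10P: (7, 5) + (11, 5). λ = (5 - 5)/(11 - 7) ≡ 0/4 mod 13. 4⁻¹ ≡ 10 (mod 13), so λ ≡ 0.
  x = λ² - 7 - 11 = 0 - 18 ≡ 8; y = λ·(7 - 8) - 5 ≡ 8. → (8, 8)

(8, 8)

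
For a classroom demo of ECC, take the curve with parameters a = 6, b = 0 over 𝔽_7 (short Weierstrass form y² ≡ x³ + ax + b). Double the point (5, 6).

(1, 0)

tangent at (5, 6): λ = (3·5² + 6)/(2·6) ≡ 4/5. 5⁻¹ ≡ 3 (mod 7) since 5·3 = 15 ≡ 1, so λ ≡ 4·3 ≡ 5.
  x = λ² - 5 - 5 = 25 - 10 ≡ 1; y = λ·(5 - 1) - 6 ≡ 0. → (1, 0)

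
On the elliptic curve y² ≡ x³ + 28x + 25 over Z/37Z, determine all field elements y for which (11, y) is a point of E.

6, 31

x³ + 28x + 25 = 1664 ≡ 36 (mod 37).
Square roots of 36 mod 37: 6 and 31 (since 6² = 36 ≡ 36).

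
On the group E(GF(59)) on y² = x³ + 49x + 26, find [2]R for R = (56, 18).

tangent at (56, 18): λ = (3·56² + 49)/(2·18) ≡ 17/36. 36⁻¹ ≡ 41 (mod 59) since 36·41 = 1476 ≡ 1, so λ ≡ 17·41 ≡ 48.
  x = λ² - 56 - 56 = 2304 - 112 ≡ 9; y = λ·(56 - 9) - 18 ≡ 55. → (9, 55)

(9, 55)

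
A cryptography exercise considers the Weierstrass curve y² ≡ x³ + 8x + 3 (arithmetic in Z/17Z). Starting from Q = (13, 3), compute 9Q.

Repeated addition: build up to 9Q.
2Q: tangent at (13, 3): λ = (3·13² + 8)/(2·3) ≡ 5/6. 6⁻¹ ≡ 3 (mod 17) since 6·3 = 18 ≡ 1, so λ ≡ 5·3 ≡ 15.
  x = λ² - 13 - 13 = 225 - 26 ≡ 12; y = λ·(13 - 12) - 3 ≡ 12. → (12, 12)
3Q: (12, 12) + (13, 3). λ = (3 - 12)/(13 - 12) ≡ 8/1 mod 17. 1⁻¹ ≡ 1 (mod 17), so λ ≡ 8.
  x = λ² - 12 - 13 = 64 - 25 ≡ 5; y = λ·(12 - 5) - 12 ≡ 10. → (5, 10)
4Q: (5, 10) + (13, 3). λ = (3 - 10)/(13 - 5) ≡ 10/8 mod 17. 8⁻¹ ≡ 15 (mod 17), so λ ≡ 14.
  x = λ² - 5 - 13 = 196 - 18 ≡ 8; y = λ·(5 - 8) - 10 ≡ 16. → (8, 16)
5Q: (8, 16) + (13, 3). λ = (3 - 16)/(13 - 8) ≡ 4/5 mod 17. 5⁻¹ ≡ 7 (mod 17), so λ ≡ 11.
  x = λ² - 8 - 13 = 121 - 21 ≡ 15; y = λ·(8 - 15) - 16 ≡ 9. → (15, 9)
6Q: (15, 9) + (13, 3). λ = (3 - 9)/(13 - 15) ≡ 11/15 mod 17. 15⁻¹ ≡ 8 (mod 17) since 15·8 = 120 ≡ 1, so λ ≡ 3.
  x = λ² - 15 - 13 = 9 - 28 ≡ 15; y = λ·(15 - 15) - 9 ≡ 8. → (15, 8)
7Q: (15, 8) + (13, 3). λ = (3 - 8)/(13 - 15) ≡ 12/15 mod 17. 15⁻¹ ≡ 8 (mod 17), so λ ≡ 11.
  x = λ² - 15 - 13 = 121 - 28 ≡ 8; y = λ·(15 - 8) - 8 ≡ 1. → (8, 1)
8Q: (8, 1) + (13, 3). λ = (3 - 1)/(13 - 8) ≡ 2/5 mod 17. 5⁻¹ ≡ 7 (mod 17), so λ ≡ 14.
  x = λ² - 8 - 13 = 196 - 21 ≡ 5; y = λ·(8 - 5) - 1 ≡ 7. → (5, 7)
9Q: (5, 7) + (13, 3). λ = (3 - 7)/(13 - 5) ≡ 13/8 mod 17. 8⁻¹ ≡ 15 (mod 17) since 8·15 = 120 ≡ 1, so λ ≡ 8.
  x = λ² - 5 - 13 = 64 - 18 ≡ 12; y = λ·(5 - 12) - 7 ≡ 5. → (12, 5)

(12, 5)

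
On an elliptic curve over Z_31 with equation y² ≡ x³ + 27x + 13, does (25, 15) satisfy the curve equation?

no

y² = 15² ≡ 8; x³ + 27x + 13 = 16313 ≡ 7 (mod 31). 8 ≠ 7.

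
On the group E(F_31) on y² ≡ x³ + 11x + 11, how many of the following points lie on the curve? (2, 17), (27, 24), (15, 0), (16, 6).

(2, 17): 17² ≡ 10, rhs ≡ 10 → on.
(27, 24): 24² ≡ 18, rhs ≡ 27 → off.
(15, 0): 0² ≡ 0, rhs ≡ 17 → off.
(16, 6): 6² ≡ 5, rhs ≡ 5 → on.

2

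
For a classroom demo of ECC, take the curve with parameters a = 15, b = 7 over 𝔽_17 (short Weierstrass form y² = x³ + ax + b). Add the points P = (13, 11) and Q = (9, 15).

(13, 11) + (9, 15). λ = (15 - 11)/(9 - 13) ≡ 4/13 mod 17. 13⁻¹ ≡ 4 (mod 17), so λ ≡ 16.
  x = λ² - 13 - 9 = 256 - 22 ≡ 13; y = λ·(13 - 13) - 11 ≡ 6. → (13, 6)

(13, 6)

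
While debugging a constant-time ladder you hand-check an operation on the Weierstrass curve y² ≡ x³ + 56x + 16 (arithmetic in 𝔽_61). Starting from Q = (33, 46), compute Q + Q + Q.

Repeated addition: build up to 3Q.
2Q: tangent at (33, 46): λ = (3·33² + 56)/(2·46) ≡ 29/31. 31⁻¹ ≡ 2 (mod 61) since 31·2 = 62 ≡ 1, so λ ≡ 29·2 ≡ 58.
  x = λ² - 33 - 33 = 3364 - 66 ≡ 4; y = λ·(33 - 4) - 46 ≡ 50. → (4, 50)
3Q: (4, 50) + (33, 46). λ = (46 - 50)/(33 - 4) ≡ 57/29 mod 61. 29⁻¹ ≡ 40 (mod 61), so λ ≡ 23.
  x = λ² - 4 - 33 = 529 - 37 ≡ 4; y = λ·(4 - 4) - 50 ≡ 11. → (4, 11)

(4, 11)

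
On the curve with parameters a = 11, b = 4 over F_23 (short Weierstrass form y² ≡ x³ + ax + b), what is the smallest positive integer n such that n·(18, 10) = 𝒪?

11

2P: tangent at (18, 10): λ = (3·18² + 11)/(2·10) ≡ 17/20. 20⁻¹ ≡ 15 (mod 23), so λ ≡ 17·15 ≡ 2.
  x = λ² - 18 - 18 = 4 - 36 ≡ 14; y = λ·(18 - 14) - 10 ≡ 21. → (14, 21)
3P: (14, 21) + (18, 10). λ = (10 - 21)/(18 - 14) ≡ 12/4 mod 23. 4⁻¹ ≡ 6 (mod 23) since 4·6 = 24 ≡ 1, so λ ≡ 3.
  x = λ² - 14 - 18 = 9 - 32 ≡ 0; y = λ·(14 - 0) - 21 ≡ 21. → (0, 21)
4P: (0, 21) + (18, 10). λ = (10 - 21)/(18 - 0) ≡ 12/18 mod 23. 18⁻¹ ≡ 9 (mod 23), so λ ≡ 16.
  x = λ² - 0 - 18 = 256 - 18 ≡ 8; y = λ·(0 - 8) - 21 ≡ 12. → (8, 12)
5P: (8, 12) + (18, 10). λ = (10 - 12)/(18 - 8) ≡ 21/10 mod 23. 10⁻¹ ≡ 7 (mod 23), so λ ≡ 9.
  x = λ² - 8 - 18 = 81 - 26 ≡ 9; y = λ·(8 - 9) - 12 ≡ 2. → (9, 2)
6P: (9, 2) + (18, 10). λ = (10 - 2)/(18 - 9) ≡ 8/9 mod 23. 9⁻¹ ≡ 18 (mod 23) since 9·18 = 162 ≡ 1, so λ ≡ 6.
  x = λ² - 9 - 18 = 36 - 27 ≡ 9; y = λ·(9 - 9) - 2 ≡ 21. → (9, 21)
7P: (9, 21) + (18, 10). λ = (10 - 21)/(18 - 9) ≡ 12/9 mod 23. 9⁻¹ ≡ 18 (mod 23), so λ ≡ 9.
  x = λ² - 9 - 18 = 81 - 27 ≡ 8; y = λ·(9 - 8) - 21 ≡ 11. → (8, 11)
8P: (8, 11) + (18, 10). λ = (10 - 11)/(18 - 8) ≡ 22/10 mod 23. 10⁻¹ ≡ 7 (mod 23), so λ ≡ 16.
  x = λ² - 8 - 18 = 256 - 26 ≡ 0; y = λ·(8 - 0) - 11 ≡ 2. → (0, 2)
9P: (0, 2) + (18, 10). λ = (10 - 2)/(18 - 0) ≡ 8/18 mod 23. 18⁻¹ ≡ 9 (mod 23), so λ ≡ 3.
  x = λ² - 0 - 18 = 9 - 18 ≡ 14; y = λ·(0 - 14) - 2 ≡ 2. → (14, 2)
10P: (14, 2) + (18, 10). λ = (10 - 2)/(18 - 14) ≡ 8/4 mod 23. 4⁻¹ ≡ 6 (mod 23) since 4·6 = 24 ≡ 1, so λ ≡ 2.
  x = λ² - 14 - 18 = 4 - 32 ≡ 18; y = λ·(14 - 18) - 2 ≡ 13. → (18, 13)
11P: (18, 13) + (18, 10): same x and y₁ ≡ -y₂, so the sum is 𝒪.
11P = 𝒪, so the order is 11.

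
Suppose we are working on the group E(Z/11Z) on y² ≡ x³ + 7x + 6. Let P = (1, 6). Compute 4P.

(6, 0)

Repeated addition: build up to 4P.
2P: tangent at (1, 6): λ = (3·1² + 7)/(2·6) ≡ 10/1. 1⁻¹ ≡ 1 (mod 11), so λ ≡ 10·1 ≡ 10.
  x = λ² - 1 - 1 = 100 - 2 ≡ 10; y = λ·(1 - 10) - 6 ≡ 3. → (10, 3)
3P: (10, 3) + (1, 6). λ = (6 - 3)/(1 - 10) ≡ 3/2 mod 11. 2⁻¹ ≡ 6 (mod 11) since 2·6 = 12 ≡ 1, so λ ≡ 7.
  x = λ² - 10 - 1 = 49 - 11 ≡ 5; y = λ·(10 - 5) - 3 ≡ 10. → (5, 10)
4P: (5, 10) + (1, 6). λ = (6 - 10)/(1 - 5) ≡ 7/7 mod 11. 7⁻¹ ≡ 8 (mod 11) since 7·8 = 56 ≡ 1, so λ ≡ 1.
  x = λ² - 5 - 1 = 1 - 6 ≡ 6; y = λ·(5 - 6) - 10 ≡ 0. → (6, 0)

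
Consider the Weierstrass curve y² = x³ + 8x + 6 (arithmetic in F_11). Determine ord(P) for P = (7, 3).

9

2P: tangent at (7, 3): λ = (3·7² + 8)/(2·3) ≡ 1/6. 6⁻¹ ≡ 2 (mod 11), so λ ≡ 1·2 ≡ 2.
  x = λ² - 7 - 7 = 4 - 14 ≡ 1; y = λ·(7 - 1) - 3 ≡ 9. → (1, 9)
3P: (1, 9) + (7, 3). λ = (3 - 9)/(7 - 1) ≡ 5/6 mod 11. 6⁻¹ ≡ 2 (mod 11), so λ ≡ 10.
  x = λ² - 1 - 7 = 100 - 8 ≡ 4; y = λ·(1 - 4) - 9 ≡ 5. → (4, 5)
4P: (4, 5) + (7, 3). λ = (3 - 5)/(7 - 4) ≡ 9/3 mod 11. 3⁻¹ ≡ 4 (mod 11) since 3·4 = 12 ≡ 1, so λ ≡ 3.
  x = λ² - 4 - 7 = 9 - 11 ≡ 9; y = λ·(4 - 9) - 5 ≡ 2. → (9, 2)
5P: (9, 2) + (7, 3). λ = (3 - 2)/(7 - 9) ≡ 1/9 mod 11. 9⁻¹ ≡ 5 (mod 11) since 9·5 = 45 ≡ 1, so λ ≡ 5.
  x = λ² - 9 - 7 = 25 - 16 ≡ 9; y = λ·(9 - 9) - 2 ≡ 9. → (9, 9)
6P: (9, 9) + (7, 3). λ = (3 - 9)/(7 - 9) ≡ 5/9 mod 11. 9⁻¹ ≡ 5 (mod 11) since 9·5 = 45 ≡ 1, so λ ≡ 3.
  x = λ² - 9 - 7 = 9 - 16 ≡ 4; y = λ·(9 - 4) - 9 ≡ 6. → (4, 6)
7P: (4, 6) + (7, 3). λ = (3 - 6)/(7 - 4) ≡ 8/3 mod 11. 3⁻¹ ≡ 4 (mod 11) since 3·4 = 12 ≡ 1, so λ ≡ 10.
  x = λ² - 4 - 7 = 100 - 11 ≡ 1; y = λ·(4 - 1) - 6 ≡ 2. → (1, 2)
8P: (1, 2) + (7, 3). λ = (3 - 2)/(7 - 1) ≡ 1/6 mod 11. 6⁻¹ ≡ 2 (mod 11), so λ ≡ 2.
  x = λ² - 1 - 7 = 4 - 8 ≡ 7; y = λ·(1 - 7) - 2 ≡ 8. → (7, 8)
9P: (7, 8) + (7, 3): same x and y₁ ≡ -y₂, so the sum is O.
9P = O, so the order is 9.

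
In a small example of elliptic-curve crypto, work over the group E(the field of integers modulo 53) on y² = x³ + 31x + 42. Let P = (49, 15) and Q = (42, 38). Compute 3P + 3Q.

First 3P:
Repeated addition: build up to 3P.
2P: tangent at (49, 15): λ = (3·49² + 31)/(2·15) ≡ 26/30. 30⁻¹ ≡ 23 (mod 53), so λ ≡ 26·23 ≡ 15.
  x = λ² - 49 - 49 = 225 - 98 ≡ 21; y = λ·(49 - 21) - 15 ≡ 34. → (21, 34)
3P: (21, 34) + (49, 15). λ = (15 - 34)/(49 - 21) ≡ 34/28 mod 53. 28⁻¹ ≡ 36 (mod 53), so λ ≡ 5.
  x = λ² - 21 - 49 = 25 - 70 ≡ 8; y = λ·(21 - 8) - 34 ≡ 31. → (8, 31)
3P = (8, 31).
Next 3Q:
Repeated addition: build up to 3Q.
2Q: tangent at (42, 38): λ = (3·42² + 31)/(2·38) ≡ 23/23. 23⁻¹ ≡ 30 (mod 53), so λ ≡ 23·30 ≡ 1.
  x = λ² - 42 - 42 = 1 - 84 ≡ 23; y = λ·(42 - 23) - 38 ≡ 34. → (23, 34)
3Q: (23, 34) + (42, 38). λ = (38 - 34)/(42 - 23) ≡ 4/19 mod 53. 19⁻¹ ≡ 14 (mod 53) since 19·14 = 266 ≡ 1, so λ ≡ 3.
  x = λ² - 23 - 42 = 9 - 65 ≡ 50; y = λ·(23 - 50) - 34 ≡ 44. → (50, 44)
3Q = (50, 44).
Finally 3P + 3Q:
(8, 31) + (50, 44). λ = (44 - 31)/(50 - 8) ≡ 13/42 mod 53. 42⁻¹ ≡ 24 (mod 53) since 42·24 = 1008 ≡ 1, so λ ≡ 47.
  x = λ² - 8 - 50 = 2209 - 58 ≡ 31; y = λ·(8 - 31) - 31 ≡ 1. → (31, 1)

(31, 1)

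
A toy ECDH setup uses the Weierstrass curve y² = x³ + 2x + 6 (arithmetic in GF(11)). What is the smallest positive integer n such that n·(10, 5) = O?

7

2P: tangent at (10, 5): λ = (3·10² + 2)/(2·5) ≡ 5/10. 10⁻¹ ≡ 10 (mod 11) since 10·10 = 100 ≡ 1, so λ ≡ 5·10 ≡ 6.
  x = λ² - 10 - 10 = 36 - 20 ≡ 5; y = λ·(10 - 5) - 5 ≡ 3. → (5, 3)
3P: (5, 3) + (10, 5). λ = (5 - 3)/(10 - 5) ≡ 2/5 mod 11. 5⁻¹ ≡ 9 (mod 11), so λ ≡ 7.
  x = λ² - 5 - 10 = 49 - 15 ≡ 1; y = λ·(5 - 1) - 3 ≡ 3. → (1, 3)
4P: (1, 3) + (10, 5). λ = (5 - 3)/(10 - 1) ≡ 2/9 mod 11. 9⁻¹ ≡ 5 (mod 11), so λ ≡ 10.
  x = λ² - 1 - 10 = 100 - 11 ≡ 1; y = λ·(1 - 1) - 3 ≡ 8. → (1, 8)
5P: (1, 8) + (10, 5). λ = (5 - 8)/(10 - 1) ≡ 8/9 mod 11. 9⁻¹ ≡ 5 (mod 11) since 9·5 = 45 ≡ 1, so λ ≡ 7.
  x = λ² - 1 - 10 = 49 - 11 ≡ 5; y = λ·(1 - 5) - 8 ≡ 8. → (5, 8)
6P: (5, 8) + (10, 5). λ = (5 - 8)/(10 - 5) ≡ 8/5 mod 11. 5⁻¹ ≡ 9 (mod 11) since 5·9 = 45 ≡ 1, so λ ≡ 6.
  x = λ² - 5 - 10 = 36 - 15 ≡ 10; y = λ·(5 - 10) - 8 ≡ 6. → (10, 6)
7P: (10, 6) + (10, 5): same x and y₁ ≡ -y₂, so the sum is O.
7P = O, so the order is 7.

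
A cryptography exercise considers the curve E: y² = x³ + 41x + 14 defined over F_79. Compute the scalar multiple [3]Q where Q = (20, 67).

(59, 68)

Repeated addition: build up to 3Q.
2Q: tangent at (20, 67): λ = (3·20² + 41)/(2·67) ≡ 56/55. 55⁻¹ ≡ 23 (mod 79), so λ ≡ 56·23 ≡ 24.
  x = λ² - 20 - 20 = 576 - 40 ≡ 62; y = λ·(20 - 62) - 67 ≡ 31. → (62, 31)
3Q: (62, 31) + (20, 67). λ = (67 - 31)/(20 - 62) ≡ 36/37 mod 79. 37⁻¹ ≡ 47 (mod 79), so λ ≡ 33.
  x = λ² - 62 - 20 = 1089 - 82 ≡ 59; y = λ·(62 - 59) - 31 ≡ 68. → (59, 68)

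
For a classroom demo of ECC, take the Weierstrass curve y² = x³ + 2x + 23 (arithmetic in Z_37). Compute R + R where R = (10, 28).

tangent at (10, 28): λ = (3·10² + 2)/(2·28) ≡ 6/19. 19⁻¹ ≡ 2 (mod 37), so λ ≡ 6·2 ≡ 12.
  x = λ² - 10 - 10 = 144 - 20 ≡ 13; y = λ·(10 - 13) - 28 ≡ 10. → (13, 10)

(13, 10)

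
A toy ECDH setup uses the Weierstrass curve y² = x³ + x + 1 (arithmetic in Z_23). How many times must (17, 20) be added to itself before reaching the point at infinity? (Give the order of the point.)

7

2P: tangent at (17, 20): λ = (3·17² + 1)/(2·20) ≡ 17/17. 17⁻¹ ≡ 19 (mod 23), so λ ≡ 17·19 ≡ 1.
  x = λ² - 17 - 17 = 1 - 34 ≡ 13; y = λ·(17 - 13) - 20 ≡ 7. → (13, 7)
3P: (13, 7) + (17, 20). λ = (20 - 7)/(17 - 13) ≡ 13/4 mod 23. 4⁻¹ ≡ 6 (mod 23), so λ ≡ 9.
  x = λ² - 13 - 17 = 81 - 30 ≡ 5; y = λ·(13 - 5) - 7 ≡ 19. → (5, 19)
4P: (5, 19) + (17, 20). λ = (20 - 19)/(17 - 5) ≡ 1/12 mod 23. 12⁻¹ ≡ 2 (mod 23) since 12·2 = 24 ≡ 1, so λ ≡ 2.
  x = λ² - 5 - 17 = 4 - 22 ≡ 5; y = λ·(5 - 5) - 19 ≡ 4. → (5, 4)
5P: (5, 4) + (17, 20). λ = (20 - 4)/(17 - 5) ≡ 16/12 mod 23. 12⁻¹ ≡ 2 (mod 23), so λ ≡ 9.
  x = λ² - 5 - 17 = 81 - 22 ≡ 13; y = λ·(5 - 13) - 4 ≡ 16. → (13, 16)
6P: (13, 16) + (17, 20). λ = (20 - 16)/(17 - 13) ≡ 4/4 mod 23. 4⁻¹ ≡ 6 (mod 23), so λ ≡ 1.
  x = λ² - 13 - 17 = 1 - 30 ≡ 17; y = λ·(13 - 17) - 16 ≡ 3. → (17, 3)
7P: (17, 3) + (17, 20): same x and y₁ ≡ -y₂, so the sum is the point at infinity.
7P = the point at infinity, so the order is 7.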